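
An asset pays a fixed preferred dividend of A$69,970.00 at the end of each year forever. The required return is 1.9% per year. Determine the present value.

A$3,682,631.58

Periodic rate r = 0.019 per year.
Level perpetuity: PV = PMT / r = 69,970 / (0.019) = A$3,682,631.58.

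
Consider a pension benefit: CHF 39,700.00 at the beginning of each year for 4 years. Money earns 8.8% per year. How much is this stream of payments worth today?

CHF 140,551.68

This is an annuity due: 4 payments of CHF 39,700.00 at the beginning of each year.
Periodic rate r = 0.088 per year.
PV = PMT × [(1 − (1+r)^−n)/r] × (1+r) = 39,700 × [1 − (1+r)^−4] / r × (1+r) = CHF 140,551.68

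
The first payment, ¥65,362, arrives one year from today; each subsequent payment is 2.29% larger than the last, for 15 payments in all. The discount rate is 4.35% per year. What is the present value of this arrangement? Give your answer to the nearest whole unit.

Periodic rate r = 0.0435 per year.
Growing ordinary annuity: PV = PMT₁ × [1 − ((1+g)/(1+r))^n] / (r − g) = 65,362 × [1 − ((1+0.0229)/(1+r))^15] / (r − 0.0229) = ¥820,199.

¥820,199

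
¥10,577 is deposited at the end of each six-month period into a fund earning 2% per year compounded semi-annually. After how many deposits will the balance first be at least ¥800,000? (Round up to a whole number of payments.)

57 payments

Periodic rate r = 0.02/2 per half-year; n is counted in half-years.
Ordinary annuity FV: 800,000 = 10,577 × [((1+r)^n − 1)/r].
(1+r)^n = 1 + 800,000 × r / 10,577, so n = ln(1 + 800,000·r/10,577) / ln(1+r) = 56.61.
Round up to a whole number of payments: n = 57.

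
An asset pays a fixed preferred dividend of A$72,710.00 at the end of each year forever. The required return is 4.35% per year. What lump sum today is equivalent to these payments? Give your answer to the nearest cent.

A$1,671,494.25

Periodic rate r = 0.0435 per year.
Level perpetuity: PV = PMT / r = 72,710 / (0.0435) = A$1,671,494.25.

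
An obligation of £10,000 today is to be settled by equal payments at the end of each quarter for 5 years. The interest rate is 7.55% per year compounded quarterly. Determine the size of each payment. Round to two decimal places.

Level ordinary annuity; solve PV = PMT × [(1 − (1+r)^−n)/r] for PMT.
Periodic rate r = 0.0755/4 per quarter; n is counted in quarters.
With n = 20: PMT = 10,000 / ([(1 − (1+r)^−n)/r]) = £604.95

£604.95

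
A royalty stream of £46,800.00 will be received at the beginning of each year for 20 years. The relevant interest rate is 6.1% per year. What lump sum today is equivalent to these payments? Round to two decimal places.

£564,941.79

This is an annuity due: 20 payments of £46,800.00 at the beginning of each year.
Periodic rate r = 0.061 per year.
PV = PMT × [(1 − (1+r)^−n)/r] × (1+r) = 46,800 × [1 − (1+r)^−20] / r × (1+r) = £564,941.79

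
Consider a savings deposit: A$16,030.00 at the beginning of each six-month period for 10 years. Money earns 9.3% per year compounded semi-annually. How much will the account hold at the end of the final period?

A$534,612.77

This is an annuity due: 20 deposits of A$16,030.00 at the beginning of each six-month period.
Periodic rate r = 0.093/2 per half-year; n is counted in half-years.
FV = PMT × [((1+r)^n − 1)/r] × (1+r) = 16,030 × [(1+r)^20 − 1] / r × (1+r) = A$534,612.77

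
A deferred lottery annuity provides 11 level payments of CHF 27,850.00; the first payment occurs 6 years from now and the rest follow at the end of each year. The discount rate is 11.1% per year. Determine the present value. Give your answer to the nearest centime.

CHF 101,661.68

Ordinary annuity of 11 payments, first payment at period 6.
Periodic rate r = 0.111 per year.
The ordinary-annuity PV formula values the stream one period before the first payment (period 5); discount that back 5 periods:
PV₀ = 27,850 × [1 − (1+r)^−11] / r × (1+r)^−5 = CHF 101,661.68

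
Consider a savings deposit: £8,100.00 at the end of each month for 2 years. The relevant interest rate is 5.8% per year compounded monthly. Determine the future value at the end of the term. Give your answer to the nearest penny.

£205,598.30

This is an ordinary annuity: 24 deposits of £8,100.00 at the end of each month.
Periodic rate r = 0.058/12 per month; n is counted in months.
FV = PMT × [((1+r)^n − 1)/r] = 8,100 × [(1+r)^24 − 1] / r = £205,598.30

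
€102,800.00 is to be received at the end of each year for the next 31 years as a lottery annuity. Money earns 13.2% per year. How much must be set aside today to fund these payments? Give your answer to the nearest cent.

This is an ordinary annuity: 31 payments of €102,800.00 at the end of each year.
Periodic rate r = 0.132 per year.
PV = PMT × [(1 − (1+r)^−n)/r] = 102,800 × [1 − (1+r)^−31] / r = €762,108.50

€762,108.50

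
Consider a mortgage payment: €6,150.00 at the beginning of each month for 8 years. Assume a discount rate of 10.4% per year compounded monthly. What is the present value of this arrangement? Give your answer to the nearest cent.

This is an annuity due: 96 payments of €6,150.00 at the beginning of each month.
Periodic rate r = 0.104/12 per month; n is counted in months.
PV = PMT × [(1 − (1+r)^−n)/r] × (1+r) = 6,150 × [1 − (1+r)^−96] / r × (1+r) = €403,161.43

€403,161.43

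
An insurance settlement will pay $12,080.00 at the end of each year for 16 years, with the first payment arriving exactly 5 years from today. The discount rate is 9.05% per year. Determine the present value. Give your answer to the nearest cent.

$70,788.14

Ordinary annuity of 16 payments, first payment at period 5.
Periodic rate r = 0.0905 per year.
The ordinary-annuity PV formula values the stream one period before the first payment (period 4); discount that back 4 periods:
PV₀ = 12,080 × [1 − (1+r)^−16] / r × (1+r)^−4 = $70,788.14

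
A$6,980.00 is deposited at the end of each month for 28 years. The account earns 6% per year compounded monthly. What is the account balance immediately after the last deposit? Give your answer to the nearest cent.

This is an ordinary annuity: 336 deposits of A$6,980.00 at the end of each month.
Periodic rate r = 0.06/12 per month; n is counted in months.
FV = PMT × [((1+r)^n − 1)/r] = 6,980 × [(1+r)^336 − 1] / r = A$6,063,026.82

A$6,063,026.82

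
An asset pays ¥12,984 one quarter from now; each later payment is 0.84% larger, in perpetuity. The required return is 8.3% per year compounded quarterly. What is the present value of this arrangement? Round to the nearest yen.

Periodic rate r = 0.083/4 per quarter.
Growing perpetuity (Gordon): PV = PMT₁ / (r − g) = 12,984 / (r − 0.0084) = ¥1,051,336.

¥1,051,336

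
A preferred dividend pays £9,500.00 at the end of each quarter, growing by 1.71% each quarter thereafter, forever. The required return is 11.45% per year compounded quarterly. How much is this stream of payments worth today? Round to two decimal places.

Periodic rate r = 0.1145/4 per quarter.
Growing perpetuity (Gordon): PV = PMT₁ / (r − g) = 9,500 / (r − 0.0171) = £824,295.01.

£824,295.01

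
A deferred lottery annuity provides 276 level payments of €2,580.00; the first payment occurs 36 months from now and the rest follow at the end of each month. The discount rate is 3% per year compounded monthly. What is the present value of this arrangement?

Ordinary annuity of 276 payments, first payment at period 36.
Periodic rate r = 0.03/12 per month; n is counted in months.
The ordinary-annuity PV formula values the stream one period before the first payment (period 35); discount that back 35 periods:
PV₀ = 2,580 × [1 − (1+r)^−276] / r × (1+r)^−35 = €470,921.58

€470,921.58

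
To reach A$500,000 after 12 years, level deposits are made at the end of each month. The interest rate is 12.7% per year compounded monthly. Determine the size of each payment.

A$1,488.96

Level ordinary annuity; solve FV = PMT × [((1+r)^n − 1)/r] for PMT.
Periodic rate r = 0.127/12 per month; n is counted in months.
With n = 144: PMT = 500,000 / ([((1+r)^n − 1)/r]) = A$1,488.96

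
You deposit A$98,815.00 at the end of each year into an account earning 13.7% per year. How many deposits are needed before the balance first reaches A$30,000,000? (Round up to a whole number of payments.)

Periodic rate r = 0.137 per year.
Ordinary annuity FV: 30,000,000 = 98,815 × [((1+r)^n − 1)/r].
(1+r)^n = 1 + 30,000,000 × r / 98,815, so n = ln(1 + 30,000,000·r/98,815) / ln(1+r) = 29.22.
Round up to a whole number of payments: n = 30.

30 payments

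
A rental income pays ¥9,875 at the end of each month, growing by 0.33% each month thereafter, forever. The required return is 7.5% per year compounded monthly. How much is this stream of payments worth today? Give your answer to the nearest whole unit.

Periodic rate r = 0.075/12 per month.
Growing perpetuity (Gordon): PV = PMT₁ / (r − g) = 9,875 / (r − 0.0033) = ¥3,347,458.

¥3,347,458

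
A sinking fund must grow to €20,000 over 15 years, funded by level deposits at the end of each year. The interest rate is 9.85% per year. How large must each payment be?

Level ordinary annuity; solve FV = PMT × [((1+r)^n − 1)/r] for PMT.
Periodic rate r = 0.0985 per year.
With n = 15: PMT = 20,000 / ([((1+r)^n − 1)/r]) = €637.00

€637.00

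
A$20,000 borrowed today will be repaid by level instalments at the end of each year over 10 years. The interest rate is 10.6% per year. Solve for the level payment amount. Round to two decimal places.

A$3,339.27

Level ordinary annuity; solve PV = PMT × [(1 − (1+r)^−n)/r] for PMT.
Periodic rate r = 0.106 per year.
With n = 10: PMT = 20,000 / ([(1 − (1+r)^−n)/r]) = A$3,339.27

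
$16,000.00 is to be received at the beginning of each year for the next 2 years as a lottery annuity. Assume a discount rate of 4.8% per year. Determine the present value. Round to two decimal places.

$31,267.18

This is an annuity due: 2 payments of $16,000.00 at the beginning of each year.
Periodic rate r = 0.048 per year.
PV = PMT × [(1 − (1+r)^−n)/r] × (1+r) = 16,000 × [1 − (1+r)^−2] / r × (1+r) = $31,267.18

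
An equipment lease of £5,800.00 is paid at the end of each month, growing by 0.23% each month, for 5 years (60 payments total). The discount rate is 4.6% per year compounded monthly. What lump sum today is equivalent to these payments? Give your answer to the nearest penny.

£331,501.33

Periodic rate r = 0.046/12 per month; n is counted in months.
Growing ordinary annuity: PV = PMT₁ × [1 − ((1+g)/(1+r))^n] / (r − g) = 5,800 × [1 − ((1+0.0023)/(1+r))^60] / (r − 0.0023) = £331,501.33.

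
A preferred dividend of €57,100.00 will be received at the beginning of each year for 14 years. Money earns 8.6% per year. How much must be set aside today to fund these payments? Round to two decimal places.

€493,884.04

This is an annuity due: 14 payments of €57,100.00 at the beginning of each year.
Periodic rate r = 0.086 per year.
PV = PMT × [(1 − (1+r)^−n)/r] × (1+r) = 57,100 × [1 − (1+r)^−14] / r × (1+r) = €493,884.04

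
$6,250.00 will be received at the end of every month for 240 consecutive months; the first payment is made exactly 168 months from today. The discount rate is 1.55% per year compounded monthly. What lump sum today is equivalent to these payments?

$1,039,091.01

Ordinary annuity of 240 payments, first payment at period 168.
Periodic rate r = 0.0155/12 per month; n is counted in months.
The ordinary-annuity PV formula values the stream one period before the first payment (period 167); discount that back 167 periods:
PV₀ = 6,250 × [1 − (1+r)^−240] / r × (1+r)^−167 = $1,039,091.01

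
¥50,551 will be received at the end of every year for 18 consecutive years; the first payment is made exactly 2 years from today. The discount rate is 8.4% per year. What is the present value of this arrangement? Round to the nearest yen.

Ordinary annuity of 18 payments, first payment at period 2.
Periodic rate r = 0.084 per year.
The ordinary-annuity PV formula values the stream one period before the first payment (period 1); discount that back 1 periods:
PV₀ = 50,551 × [1 − (1+r)^−18] / r × (1+r)^−1 = ¥425,179

¥425,179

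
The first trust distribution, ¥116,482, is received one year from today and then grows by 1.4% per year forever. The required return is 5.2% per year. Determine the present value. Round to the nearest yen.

Periodic rate r = 0.052 per year.
Growing perpetuity (Gordon): PV = PMT₁ / (r − g) = 116,482 / (r − 0.014) = ¥3,065,316.

¥3,065,316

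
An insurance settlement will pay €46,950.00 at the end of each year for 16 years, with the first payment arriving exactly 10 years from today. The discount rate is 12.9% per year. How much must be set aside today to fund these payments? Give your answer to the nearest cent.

Ordinary annuity of 16 payments, first payment at period 10.
Periodic rate r = 0.129 per year.
The ordinary-annuity PV formula values the stream one period before the first payment (period 9); discount that back 9 periods:
PV₀ = 46,950 × [1 − (1+r)^−16] / r × (1+r)^−9 = €104,597.24

€104,597.24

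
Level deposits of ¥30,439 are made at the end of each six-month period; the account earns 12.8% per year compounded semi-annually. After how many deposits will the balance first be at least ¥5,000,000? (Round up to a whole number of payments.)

40 payments

Periodic rate r = 0.128/2 per half-year; n is counted in half-years.
Ordinary annuity FV: 5,000,000 = 30,439 × [((1+r)^n − 1)/r].
(1+r)^n = 1 + 5,000,000 × r / 30,439, so n = ln(1 + 5,000,000·r/30,439) / ln(1+r) = 39.39.
Round up to a whole number of payments: n = 40.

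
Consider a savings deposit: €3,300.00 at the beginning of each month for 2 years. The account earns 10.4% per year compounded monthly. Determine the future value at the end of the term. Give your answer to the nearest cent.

This is an annuity due: 24 deposits of €3,300.00 at the beginning of each month.
Periodic rate r = 0.104/12 per month; n is counted in months.
FV = PMT × [((1+r)^n − 1)/r] × (1+r) = 3,300 × [(1+r)^24 − 1] / r × (1+r) = €88,378.29

€88,378.29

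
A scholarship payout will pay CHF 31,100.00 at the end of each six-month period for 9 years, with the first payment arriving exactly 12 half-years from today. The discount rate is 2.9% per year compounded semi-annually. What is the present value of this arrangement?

Ordinary annuity of 18 payments, first payment at period 12.
Periodic rate r = 0.029/2 per half-year; n is counted in half-years.
The ordinary-annuity PV formula values the stream one period before the first payment (period 11); discount that back 11 periods:
PV₀ = 31,100 × [1 − (1+r)^−18] / r × (1+r)^−11 = CHF 417,903.94

CHF 417,903.94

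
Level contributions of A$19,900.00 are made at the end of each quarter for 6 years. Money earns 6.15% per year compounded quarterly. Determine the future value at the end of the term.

This is an ordinary annuity: 24 deposits of A$19,900.00 at the end of each quarter.
Periodic rate r = 0.0615/4 per quarter; n is counted in quarters.
FV = PMT × [((1+r)^n − 1)/r] = 19,900 × [(1+r)^24 − 1] / r = A$572,385.10

A$572,385.10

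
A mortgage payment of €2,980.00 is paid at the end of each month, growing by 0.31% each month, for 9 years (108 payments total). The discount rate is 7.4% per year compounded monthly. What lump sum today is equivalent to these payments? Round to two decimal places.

€272,904.17

Periodic rate r = 0.074/12 per month; n is counted in months.
Growing ordinary annuity: PV = PMT₁ × [1 − ((1+g)/(1+r))^n] / (r − g) = 2,980 × [1 − ((1+0.0031)/(1+r))^108] / (r − 0.0031) = €272,904.17.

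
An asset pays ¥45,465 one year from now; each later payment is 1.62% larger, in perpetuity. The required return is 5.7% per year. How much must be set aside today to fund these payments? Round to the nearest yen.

Periodic rate r = 0.057 per year.
Growing perpetuity (Gordon): PV = PMT₁ / (r − g) = 45,465 / (r − 0.0162) = ¥1,114,338.

¥1,114,338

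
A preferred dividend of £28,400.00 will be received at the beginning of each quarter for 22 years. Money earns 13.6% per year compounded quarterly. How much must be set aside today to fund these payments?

This is an annuity due: 88 payments of £28,400.00 at the beginning of each quarter.
Periodic rate r = 0.136/4 per quarter; n is counted in quarters.
PV = PMT × [(1 − (1+r)^−n)/r] × (1+r) = 28,400 × [1 − (1+r)^−88] / r × (1+r) = £818,137.39

£818,137.39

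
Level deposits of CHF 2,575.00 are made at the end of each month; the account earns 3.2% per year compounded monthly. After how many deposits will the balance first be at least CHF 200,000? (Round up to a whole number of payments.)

Periodic rate r = 0.032/12 per month; n is counted in months.
Ordinary annuity FV: 200,000 = 2,575 × [((1+r)^n − 1)/r].
(1+r)^n = 1 + 200,000 × r / 2,575, so n = ln(1 + 200,000·r/2,575) / ln(1+r) = 70.68.
Round up to a whole number of payments: n = 71.

71 payments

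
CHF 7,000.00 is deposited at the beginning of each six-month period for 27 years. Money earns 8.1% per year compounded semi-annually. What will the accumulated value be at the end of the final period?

This is an annuity due: 54 deposits of CHF 7,000.00 at the beginning of each six-month period.
Periodic rate r = 0.081/2 per half-year; n is counted in half-years.
FV = PMT × [((1+r)^n − 1)/r] × (1+r) = 7,000 × [(1+r)^54 − 1] / r × (1+r) = CHF 1,354,627.90

CHF 1,354,627.90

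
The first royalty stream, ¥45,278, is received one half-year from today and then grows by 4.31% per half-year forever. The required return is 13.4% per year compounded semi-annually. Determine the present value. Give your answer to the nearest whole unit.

¥1,894,477

Periodic rate r = 0.134/2 per half-year.
Growing perpetuity (Gordon): PV = PMT₁ / (r − g) = 45,278 / (r − 0.0431) = ¥1,894,477.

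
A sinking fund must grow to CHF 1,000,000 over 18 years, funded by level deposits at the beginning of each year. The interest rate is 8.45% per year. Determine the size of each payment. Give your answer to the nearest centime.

CHF 23,563.99

Level annuity due; solve FV = PMT × [((1+r)^n − 1)/r] × (1+r) for PMT.
Periodic rate r = 0.0845 per year.
With n = 18: PMT = 1,000,000 / ([((1+r)^n − 1)/r] × (1+r)) = CHF 23,563.99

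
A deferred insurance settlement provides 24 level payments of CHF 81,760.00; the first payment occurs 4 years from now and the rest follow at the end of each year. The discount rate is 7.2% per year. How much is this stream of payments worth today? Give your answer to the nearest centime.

CHF 748,013.35

Ordinary annuity of 24 payments, first payment at period 4.
Periodic rate r = 0.072 per year.
The ordinary-annuity PV formula values the stream one period before the first payment (period 3); discount that back 3 periods:
PV₀ = 81,760 × [1 − (1+r)^−24] / r × (1+r)^−3 = CHF 748,013.35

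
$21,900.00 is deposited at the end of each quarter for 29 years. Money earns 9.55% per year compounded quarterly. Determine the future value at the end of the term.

This is an ordinary annuity: 116 deposits of $21,900.00 at the end of each quarter.
Periodic rate r = 0.0955/4 per quarter; n is counted in quarters.
FV = PMT × [((1+r)^n − 1)/r] = 21,900 × [(1+r)^116 − 1] / r = $13,245,409.33

$13,245,409.33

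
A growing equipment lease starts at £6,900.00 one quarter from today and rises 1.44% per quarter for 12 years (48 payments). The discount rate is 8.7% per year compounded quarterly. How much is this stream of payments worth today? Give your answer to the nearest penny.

£274,937.26

Periodic rate r = 0.087/4 per quarter; n is counted in quarters.
Growing ordinary annuity: PV = PMT₁ × [1 − ((1+g)/(1+r))^n] / (r − g) = 6,900 × [1 − ((1+0.0144)/(1+r))^48] / (r − 0.0144) = £274,937.26.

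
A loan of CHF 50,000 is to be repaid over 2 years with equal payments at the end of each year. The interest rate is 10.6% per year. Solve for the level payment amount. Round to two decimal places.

Level ordinary annuity; solve PV = PMT × [(1 − (1+r)^−n)/r] for PMT.
Periodic rate r = 0.106 per year.
With n = 2: PMT = 50,000 / ([(1 − (1+r)^−n)/r]) = CHF 29,041.69

CHF 29,041.69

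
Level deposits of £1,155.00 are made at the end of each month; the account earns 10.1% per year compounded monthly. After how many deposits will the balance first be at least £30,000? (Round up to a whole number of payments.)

Periodic rate r = 0.101/12 per month; n is counted in months.
Ordinary annuity FV: 30,000 = 1,155 × [((1+r)^n − 1)/r].
(1+r)^n = 1 + 30,000 × r / 1,155, so n = ln(1 + 30,000·r/1,155) / ln(1+r) = 23.59.
Round up to a whole number of payments: n = 24.

24 payments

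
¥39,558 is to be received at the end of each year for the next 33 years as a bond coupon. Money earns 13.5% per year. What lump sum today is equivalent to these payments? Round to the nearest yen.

This is an ordinary annuity: 33 payments of ¥39,558 at the end of each year.
Periodic rate r = 0.135 per year.
PV = PMT × [(1 − (1+r)^−n)/r] = 39,558 × [1 − (1+r)^−33] / r = ¥288,534

¥288,534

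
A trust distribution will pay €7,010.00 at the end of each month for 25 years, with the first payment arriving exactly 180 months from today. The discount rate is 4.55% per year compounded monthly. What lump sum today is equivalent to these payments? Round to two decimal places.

€637,319.85

Ordinary annuity of 300 payments, first payment at period 180.
Periodic rate r = 0.0455/12 per month; n is counted in months.
The ordinary-annuity PV formula values the stream one period before the first payment (period 179); discount that back 179 periods:
PV₀ = 7,010 × [1 − (1+r)^−300] / r × (1+r)^−179 = €637,319.85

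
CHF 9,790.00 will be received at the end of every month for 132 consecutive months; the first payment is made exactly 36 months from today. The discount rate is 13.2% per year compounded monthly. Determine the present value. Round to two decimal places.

Ordinary annuity of 132 payments, first payment at period 36.
Periodic rate r = 0.132/12 per month; n is counted in months.
The ordinary-annuity PV formula values the stream one period before the first payment (period 35); discount that back 35 periods:
PV₀ = 9,790 × [1 − (1+r)^−132] / r × (1+r)^−35 = CHF 463,674.12

CHF 463,674.12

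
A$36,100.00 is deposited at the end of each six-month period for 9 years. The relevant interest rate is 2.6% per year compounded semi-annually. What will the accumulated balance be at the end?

A$726,833.02

This is an ordinary annuity: 18 deposits of A$36,100.00 at the end of each six-month period.
Periodic rate r = 0.026/2 per half-year; n is counted in half-years.
FV = PMT × [((1+r)^n − 1)/r] = 36,100 × [(1+r)^18 − 1] / r = A$726,833.02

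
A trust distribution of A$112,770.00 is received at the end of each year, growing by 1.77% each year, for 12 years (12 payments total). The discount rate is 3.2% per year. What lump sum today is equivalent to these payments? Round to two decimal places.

A$1,215,819.92

Periodic rate r = 0.032 per year.
Growing ordinary annuity: PV = PMT₁ × [1 − ((1+g)/(1+r))^n] / (r − g) = 112,770 × [1 − ((1+0.0177)/(1+r))^12] / (r − 0.0177) = A$1,215,819.92.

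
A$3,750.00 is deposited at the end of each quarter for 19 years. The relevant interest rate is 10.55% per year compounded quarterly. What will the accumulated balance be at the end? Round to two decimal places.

This is an ordinary annuity: 76 deposits of A$3,750.00 at the end of each quarter.
Periodic rate r = 0.1055/4 per quarter; n is counted in quarters.
FV = PMT × [((1+r)^n − 1)/r] = 3,750 × [(1+r)^76 − 1] / r = A$886,072.35

A$886,072.35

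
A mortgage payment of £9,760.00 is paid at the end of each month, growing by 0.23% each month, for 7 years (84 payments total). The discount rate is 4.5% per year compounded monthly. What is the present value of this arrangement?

Periodic rate r = 0.045/12 per month; n is counted in months.
Growing ordinary annuity: PV = PMT₁ × [1 − ((1+g)/(1+r))^n] / (r − g) = 9,760 × [1 − ((1+0.0023)/(1+r))^84] / (r − 0.0023) = £769,689.30.

£769,689.30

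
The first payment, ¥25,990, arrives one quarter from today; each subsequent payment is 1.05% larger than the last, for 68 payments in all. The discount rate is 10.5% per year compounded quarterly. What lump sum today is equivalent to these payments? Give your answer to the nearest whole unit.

¥1,073,685

Periodic rate r = 0.105/4 per quarter; n is counted in quarters.
Growing ordinary annuity: PV = PMT₁ × [1 − ((1+g)/(1+r))^n] / (r − g) = 25,990 × [1 − ((1+0.0105)/(1+r))^68] / (r − 0.0105) = ¥1,073,685.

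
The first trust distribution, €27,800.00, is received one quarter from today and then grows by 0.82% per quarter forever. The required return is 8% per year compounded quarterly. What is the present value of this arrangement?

Periodic rate r = 0.08/4 per quarter.
Growing perpetuity (Gordon): PV = PMT₁ / (r − g) = 27,800 / (r − 0.0082) = €2,355,932.20.

€2,355,932.20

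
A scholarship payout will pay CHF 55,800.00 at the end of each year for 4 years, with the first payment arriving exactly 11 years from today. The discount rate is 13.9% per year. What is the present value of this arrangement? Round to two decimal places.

Ordinary annuity of 4 payments, first payment at period 11.
Periodic rate r = 0.139 per year.
The ordinary-annuity PV formula values the stream one period before the first payment (period 10); discount that back 10 periods:
PV₀ = 55,800 × [1 − (1+r)^−4] / r × (1+r)^−10 = CHF 44,333.76

CHF 44,333.76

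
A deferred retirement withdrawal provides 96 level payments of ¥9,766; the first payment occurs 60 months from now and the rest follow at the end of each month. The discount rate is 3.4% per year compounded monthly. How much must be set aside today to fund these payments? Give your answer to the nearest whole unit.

Ordinary annuity of 96 payments, first payment at period 60.
Periodic rate r = 0.034/12 per month; n is counted in months.
The ordinary-annuity PV formula values the stream one period before the first payment (period 59); discount that back 59 periods:
PV₀ = 9,766 × [1 − (1+r)^−96] / r × (1+r)^−59 = ¥693,793

¥693,793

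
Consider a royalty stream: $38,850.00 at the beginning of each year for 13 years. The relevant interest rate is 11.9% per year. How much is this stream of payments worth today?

$280,620.66

This is an annuity due: 13 payments of $38,850.00 at the beginning of each year.
Periodic rate r = 0.119 per year.
PV = PMT × [(1 − (1+r)^−n)/r] × (1+r) = 38,850 × [1 − (1+r)^−13] / r × (1+r) = $280,620.66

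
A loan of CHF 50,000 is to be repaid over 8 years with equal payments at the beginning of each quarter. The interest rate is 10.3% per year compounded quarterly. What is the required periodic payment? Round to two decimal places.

CHF 2,254.57

Level annuity due; solve PV = PMT × [(1 − (1+r)^−n)/r] × (1+r) for PMT.
Periodic rate r = 0.103/4 per quarter; n is counted in quarters.
With n = 32: PMT = 50,000 / ([(1 − (1+r)^−n)/r] × (1+r)) = CHF 2,254.57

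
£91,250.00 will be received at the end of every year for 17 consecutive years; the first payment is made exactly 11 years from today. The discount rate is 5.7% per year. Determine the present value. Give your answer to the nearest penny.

Ordinary annuity of 17 payments, first payment at period 11.
Periodic rate r = 0.057 per year.
The ordinary-annuity PV formula values the stream one period before the first payment (period 10); discount that back 10 periods:
PV₀ = 91,250 × [1 − (1+r)^−17] / r × (1+r)^−10 = £561,248.03

£561,248.03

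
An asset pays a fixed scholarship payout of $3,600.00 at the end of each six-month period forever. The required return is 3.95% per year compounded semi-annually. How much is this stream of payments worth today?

$182,278.48

Periodic rate r = 0.0395/2 per half-year.
Level perpetuity: PV = PMT / r = 3,600 / (0.0395/2) = $182,278.48.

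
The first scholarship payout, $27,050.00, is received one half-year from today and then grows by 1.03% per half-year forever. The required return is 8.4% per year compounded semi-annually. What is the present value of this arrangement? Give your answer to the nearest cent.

Periodic rate r = 0.084/2 per half-year.
Growing perpetuity (Gordon): PV = PMT₁ / (r − g) = 27,050 / (r − 0.0103) = $853,312.30.

$853,312.30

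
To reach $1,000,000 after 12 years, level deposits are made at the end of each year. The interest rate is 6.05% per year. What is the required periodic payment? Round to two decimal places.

$59,104.20

Level ordinary annuity; solve FV = PMT × [((1+r)^n − 1)/r] for PMT.
Periodic rate r = 0.0605 per year.
With n = 12: PMT = 1,000,000 / ([((1+r)^n − 1)/r]) = $59,104.20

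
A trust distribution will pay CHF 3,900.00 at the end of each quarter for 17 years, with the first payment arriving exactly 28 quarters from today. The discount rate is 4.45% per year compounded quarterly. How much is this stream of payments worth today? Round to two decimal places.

Ordinary annuity of 68 payments, first payment at period 28.
Periodic rate r = 0.0445/4 per quarter; n is counted in quarters.
The ordinary-annuity PV formula values the stream one period before the first payment (period 27); discount that back 27 periods:
PV₀ = 3,900 × [1 − (1+r)^−68] / r × (1+r)^−27 = CHF 137,488.75

CHF 137,488.75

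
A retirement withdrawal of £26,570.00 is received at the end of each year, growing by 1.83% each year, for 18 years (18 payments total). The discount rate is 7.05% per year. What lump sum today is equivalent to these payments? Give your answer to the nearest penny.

£302,025.75

Periodic rate r = 0.0705 per year.
Growing ordinary annuity: PV = PMT₁ × [1 − ((1+g)/(1+r))^n] / (r − g) = 26,570 × [1 − ((1+0.0183)/(1+r))^18] / (r − 0.0183) = £302,025.75.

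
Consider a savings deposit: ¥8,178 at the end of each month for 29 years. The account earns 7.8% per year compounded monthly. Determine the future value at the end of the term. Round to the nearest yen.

¥10,734,876

This is an ordinary annuity: 348 deposits of ¥8,178 at the end of each month.
Periodic rate r = 0.078/12 per month; n is counted in months.
FV = PMT × [((1+r)^n − 1)/r] = 8,178 × [(1+r)^348 − 1] / r = ¥10,734,876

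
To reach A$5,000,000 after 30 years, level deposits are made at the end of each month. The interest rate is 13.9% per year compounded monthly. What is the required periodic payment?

Level ordinary annuity; solve FV = PMT × [((1+r)^n − 1)/r] for PMT.
Periodic rate r = 0.139/12 per month; n is counted in months.
With n = 360: PMT = 5,000,000 / ([((1+r)^n − 1)/r]) = A$931.39

A$931.39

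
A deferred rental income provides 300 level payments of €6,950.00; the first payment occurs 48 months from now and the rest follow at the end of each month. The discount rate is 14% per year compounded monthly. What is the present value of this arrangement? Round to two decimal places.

Ordinary annuity of 300 payments, first payment at period 48.
Periodic rate r = 0.14/12 per month; n is counted in months.
The ordinary-annuity PV formula values the stream one period before the first payment (period 47); discount that back 47 periods:
PV₀ = 6,950 × [1 − (1+r)^−300] / r × (1+r)^−47 = €334,722.42

€334,722.42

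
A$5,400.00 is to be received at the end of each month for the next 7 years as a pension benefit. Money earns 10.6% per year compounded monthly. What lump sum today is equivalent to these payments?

A$319,283.97

This is an ordinary annuity: 84 payments of A$5,400.00 at the end of each month.
Periodic rate r = 0.106/12 per month; n is counted in months.
PV = PMT × [(1 − (1+r)^−n)/r] = 5,400 × [1 − (1+r)^−84] / r = A$319,283.97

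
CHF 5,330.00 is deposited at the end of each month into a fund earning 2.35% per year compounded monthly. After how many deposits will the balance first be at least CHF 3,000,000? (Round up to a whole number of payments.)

Periodic rate r = 0.0235/12 per month; n is counted in months.
Ordinary annuity FV: 3,000,000 = 5,330 × [((1+r)^n − 1)/r].
(1+r)^n = 1 + 3,000,000 × r / 5,330, so n = ln(1 + 3,000,000·r/5,330) / ln(1+r) = 379.78.
Round up to a whole number of payments: n = 380.

380 payments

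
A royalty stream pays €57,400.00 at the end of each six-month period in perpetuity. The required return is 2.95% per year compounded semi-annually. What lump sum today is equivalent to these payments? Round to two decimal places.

Periodic rate r = 0.0295/2 per half-year.
Level perpetuity: PV = PMT / r = 57,400 / (0.0295/2) = €3,891,525.42.

€3,891,525.42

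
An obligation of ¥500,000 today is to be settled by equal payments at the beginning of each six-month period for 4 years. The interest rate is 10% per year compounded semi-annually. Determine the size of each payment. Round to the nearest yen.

¥73,677

Level annuity due; solve PV = PMT × [(1 − (1+r)^−n)/r] × (1+r) for PMT.
Periodic rate r = 0.1/2 per half-year; n is counted in half-years.
With n = 8: PMT = 500,000 / ([(1 − (1+r)^−n)/r] × (1+r)) = ¥73,677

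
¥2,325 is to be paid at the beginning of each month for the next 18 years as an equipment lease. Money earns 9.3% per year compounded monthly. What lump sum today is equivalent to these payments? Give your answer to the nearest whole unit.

¥245,273

This is an annuity due: 216 payments of ¥2,325 at the beginning of each month.
Periodic rate r = 0.093/12 per month; n is counted in months.
PV = PMT × [(1 − (1+r)^−n)/r] × (1+r) = 2,325 × [1 − (1+r)^−216] / r × (1+r) = ¥245,273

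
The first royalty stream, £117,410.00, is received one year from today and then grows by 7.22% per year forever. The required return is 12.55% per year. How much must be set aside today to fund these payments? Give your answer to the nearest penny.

Periodic rate r = 0.1255 per year.
Growing perpetuity (Gordon): PV = PMT₁ / (r − g) = 117,410 / (r − 0.0722) = £2,202,814.26.

£2,202,814.26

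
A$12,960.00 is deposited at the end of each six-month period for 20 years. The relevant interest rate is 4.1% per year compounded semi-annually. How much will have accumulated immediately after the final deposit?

A$791,350.87

This is an ordinary annuity: 40 deposits of A$12,960.00 at the end of each six-month period.
Periodic rate r = 0.041/2 per half-year; n is counted in half-years.
FV = PMT × [((1+r)^n − 1)/r] = 12,960 × [(1+r)^40 − 1] / r = A$791,350.87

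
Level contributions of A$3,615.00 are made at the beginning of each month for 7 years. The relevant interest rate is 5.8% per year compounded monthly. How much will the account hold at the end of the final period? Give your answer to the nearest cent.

This is an annuity due: 84 deposits of A$3,615.00 at the beginning of each month.
Periodic rate r = 0.058/12 per month; n is counted in months.
FV = PMT × [((1+r)^n − 1)/r] × (1+r) = 3,615 × [(1+r)^84 − 1] / r × (1+r) = A$375,273.59

A$375,273.59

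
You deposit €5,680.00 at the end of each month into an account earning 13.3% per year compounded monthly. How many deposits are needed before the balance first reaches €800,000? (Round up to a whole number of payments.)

86 payments

Periodic rate r = 0.133/12 per month; n is counted in months.
Ordinary annuity FV: 800,000 = 5,680 × [((1+r)^n − 1)/r].
(1+r)^n = 1 + 800,000 × r / 5,680, so n = ln(1 + 800,000·r/5,680) / ln(1+r) = 85.32.
Round up to a whole number of payments: n = 86.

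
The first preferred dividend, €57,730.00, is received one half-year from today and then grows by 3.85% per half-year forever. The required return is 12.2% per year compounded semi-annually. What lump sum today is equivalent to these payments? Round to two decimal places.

Periodic rate r = 0.122/2 per half-year.
Growing perpetuity (Gordon): PV = PMT₁ / (r − g) = 57,730 / (r − 0.0385) = €2,565,777.78.

€2,565,777.78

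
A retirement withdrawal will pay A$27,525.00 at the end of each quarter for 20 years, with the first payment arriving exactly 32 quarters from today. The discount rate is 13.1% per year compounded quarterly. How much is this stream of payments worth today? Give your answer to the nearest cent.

Ordinary annuity of 80 payments, first payment at period 32.
Periodic rate r = 0.131/4 per quarter; n is counted in quarters.
The ordinary-annuity PV formula values the stream one period before the first payment (period 31); discount that back 31 periods:
PV₀ = 27,525 × [1 − (1+r)^−80] / r × (1+r)^−31 = A$286,003.94

A$286,003.94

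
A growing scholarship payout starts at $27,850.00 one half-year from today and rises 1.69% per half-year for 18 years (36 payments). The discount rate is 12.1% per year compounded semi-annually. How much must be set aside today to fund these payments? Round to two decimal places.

$497,841.87

Periodic rate r = 0.121/2 per half-year; n is counted in half-years.
Growing ordinary annuity: PV = PMT₁ × [1 − ((1+g)/(1+r))^n] / (r − g) = 27,850 × [1 − ((1+0.0169)/(1+r))^36] / (r − 0.0169) = $497,841.87.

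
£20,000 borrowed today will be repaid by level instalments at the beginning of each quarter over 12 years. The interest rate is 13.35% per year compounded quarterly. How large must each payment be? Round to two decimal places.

Level annuity due; solve PV = PMT × [(1 − (1+r)^−n)/r] × (1+r) for PMT.
Periodic rate r = 0.1335/4 per quarter; n is counted in quarters.
With n = 48: PMT = 20,000 / ([(1 − (1+r)^−n)/r] × (1+r)) = £814.38

£814.38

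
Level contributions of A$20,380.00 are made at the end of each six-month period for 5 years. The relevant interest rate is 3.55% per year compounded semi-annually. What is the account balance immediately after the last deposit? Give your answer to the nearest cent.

This is an ordinary annuity: 10 deposits of A$20,380.00 at the end of each six-month period.
Periodic rate r = 0.0355/2 per half-year; n is counted in half-years.
FV = PMT × [((1+r)^n − 1)/r] = 20,380 × [(1+r)^10 − 1] / r = A$220,873.49

A$220,873.49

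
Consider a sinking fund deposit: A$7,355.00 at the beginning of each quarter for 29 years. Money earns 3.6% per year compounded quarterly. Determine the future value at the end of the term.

This is an annuity due: 116 deposits of A$7,355.00 at the beginning of each quarter.
Periodic rate r = 0.036/4 per quarter; n is counted in quarters.
FV = PMT × [((1+r)^n − 1)/r] × (1+r) = 7,355 × [(1+r)^116 − 1] / r × (1+r) = A$1,506,768.16

A$1,506,768.16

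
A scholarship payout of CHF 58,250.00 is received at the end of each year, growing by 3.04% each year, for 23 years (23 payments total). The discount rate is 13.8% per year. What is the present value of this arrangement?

CHF 486,232.18

Periodic rate r = 0.138 per year.
Growing ordinary annuity: PV = PMT₁ × [1 − ((1+g)/(1+r))^n] / (r − g) = 58,250 × [1 − ((1+0.0304)/(1+r))^23] / (r − 0.0304) = CHF 486,232.18.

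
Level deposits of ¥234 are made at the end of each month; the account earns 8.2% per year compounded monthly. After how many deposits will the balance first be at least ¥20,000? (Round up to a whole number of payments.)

68 payments

Periodic rate r = 0.082/12 per month; n is counted in months.
Ordinary annuity FV: 20,000 = 234 × [((1+r)^n − 1)/r].
(1+r)^n = 1 + 20,000 × r / 234, so n = ln(1 + 20,000·r/234) / ln(1+r) = 67.54.
Round up to a whole number of payments: n = 68.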